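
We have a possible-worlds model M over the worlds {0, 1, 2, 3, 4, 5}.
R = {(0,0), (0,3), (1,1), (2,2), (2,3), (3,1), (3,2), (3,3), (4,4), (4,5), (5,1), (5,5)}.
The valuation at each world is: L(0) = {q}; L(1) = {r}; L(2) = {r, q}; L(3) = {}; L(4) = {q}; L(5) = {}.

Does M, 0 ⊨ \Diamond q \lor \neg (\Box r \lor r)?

Yes

At 0: \Diamond q is true, \neg (\Box r \lor r) is true, so \Diamond q \lor \neg (\Box r \lor r) is true.
  At 0: \Diamond q requires q at some successor in {0, 3}.
    q holds at 0, so \Diamond q is true at 0.
  At 0: \Box r \lor r is false, so \neg (\Box r \lor r) is true.
    At 0: \Box r is false, r is false, so \Box r \lor r is false.
      At 0: \Box r requires r at every successor {0, 3}.
        r fails at 0, so \Box r is false at 0.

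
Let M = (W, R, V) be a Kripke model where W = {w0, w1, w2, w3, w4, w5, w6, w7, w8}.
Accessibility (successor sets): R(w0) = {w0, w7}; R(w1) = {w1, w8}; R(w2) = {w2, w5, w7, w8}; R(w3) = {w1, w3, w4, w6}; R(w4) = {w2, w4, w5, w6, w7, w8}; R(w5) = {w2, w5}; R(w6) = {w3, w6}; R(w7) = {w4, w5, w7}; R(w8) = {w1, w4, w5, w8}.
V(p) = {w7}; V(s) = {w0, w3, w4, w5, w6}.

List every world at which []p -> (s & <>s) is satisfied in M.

w0, w1, w2, w3, w4, w5, w6, w7, w8

Let φ = []p -> (s & <>s). Evaluate φ at each world:
  w0 (successors {w0, w7}): φ is true.
  w1 (successors {w1, w8}): φ is true.
  w2 (successors {w2, w5, w7, w8}): φ is true.
  w3 (successors {w1, w3, w4, w6}): φ is true.
  w4 (successors {w2, w4, w5, w6, w7, w8}): φ is true.
  w5 (successors {w2, w5}): φ is true.
  w6 (successors {w3, w6}): φ is true.
  w7 (successors {w4, w5, w7}): φ is true.
  w8 (successors {w1, w4, w5, w8}): φ is true.
For instance, at w1:
  At w1: []p is false, s & <>s is false, so []p -> (s & <>s) is true.
    At w1: []p requires p at every successor {w1, w8}.
      p fails at w1, so []p is false at w1.
    At w1: s is false, <>s is false, so s & <>s is false.
      At w1: <>s requires s at some successor in {w1, w8}.
        At w1: s is false.
        At w8: s is false.
      So <>s is false at w1.
Satisfying worlds: {w0, w1, w2, w3, w4, w5, w6, w7, w8}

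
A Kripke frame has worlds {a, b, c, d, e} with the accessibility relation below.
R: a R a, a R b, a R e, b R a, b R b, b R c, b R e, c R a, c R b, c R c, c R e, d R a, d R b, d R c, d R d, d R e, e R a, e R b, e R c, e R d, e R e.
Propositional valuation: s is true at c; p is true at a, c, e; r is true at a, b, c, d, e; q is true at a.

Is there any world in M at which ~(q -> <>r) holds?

No

Let φ = ~(q -> <>r). Evaluate φ at each world:
  a (successors {a, b, e}): φ is false.
  b (successors {a, b, c, e}): φ is false.
  c (successors {a, b, c, e}): φ is false.
  d (successors {a, b, c, d, e}): φ is false.
  e (successors {a, b, c, d, e}): φ is false.
For instance, at d:
  At d: q -> <>r is true, so ~(q -> <>r) is false.
    At d: q is false, <>r is true, so q -> <>r is true.
      At d: <>r requires r at some successor in {a, b, c, d, e}.
        r holds at a, so <>r is true at d.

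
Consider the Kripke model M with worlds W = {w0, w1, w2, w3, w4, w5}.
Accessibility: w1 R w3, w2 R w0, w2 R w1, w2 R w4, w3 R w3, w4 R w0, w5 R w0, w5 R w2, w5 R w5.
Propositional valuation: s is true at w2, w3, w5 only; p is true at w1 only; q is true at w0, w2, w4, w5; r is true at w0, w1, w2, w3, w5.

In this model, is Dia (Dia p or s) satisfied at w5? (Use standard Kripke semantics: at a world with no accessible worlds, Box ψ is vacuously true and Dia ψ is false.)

At w5: Dia (Dia p or s) requires Dia p or s at some successor in {w0, w2, w5}.
  Dia p or s holds at w2, so Dia (Dia p or s) is true at w5.
    At w2: Dia p is true, s is true, so Dia p or s is true.
      At w2: Dia p requires p at some successor in {w0, w1, w4}.
        p holds at w1, so Dia p is true at w2.

Yes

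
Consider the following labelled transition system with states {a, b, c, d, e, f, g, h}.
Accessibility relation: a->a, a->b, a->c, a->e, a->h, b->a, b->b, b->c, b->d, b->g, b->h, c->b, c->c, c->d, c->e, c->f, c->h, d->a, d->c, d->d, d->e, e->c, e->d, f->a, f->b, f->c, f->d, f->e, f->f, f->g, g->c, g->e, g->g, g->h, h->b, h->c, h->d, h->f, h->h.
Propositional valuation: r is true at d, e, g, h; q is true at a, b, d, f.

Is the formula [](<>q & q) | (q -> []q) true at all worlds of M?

Recall that []ψ holds at a world iff ψ holds at every accessible world, and <>ψ holds iff ψ holds at some accessible world.
Let φ = [](<>q & q) | (q -> []q). Evaluate φ at each world:
  a (successors {a, b, c, e, h}): φ is false.
  b (successors {a, b, c, d, g, h}): φ is false.
  c (successors {b, c, d, e, f, h}): φ is true.
  d (successors {a, c, d, e}): φ is false.
  e (successors {c, d}): φ is true.
  f (successors {a, b, c, d, e, f, g}): φ is false.
  g (successors {c, e, g, h}): φ is true.
  h (successors {b, c, d, f, h}): φ is true.
Detail at a (counterexample):
  At a: [](<>q & q) is false, q -> []q is false, so [](<>q & q) | (q -> []q) is false.
    At a: [](<>q & q) requires <>q & q at every successor {a, b, c, e, h}.
      <>q & q fails at c, so [](<>q & q) is false at a.
    At a: q is true, []q is false, so q -> []q is false.
      At a: []q requires q at every successor {a, b, c, e, h}.
        q fails at c, so []q is false at a.

No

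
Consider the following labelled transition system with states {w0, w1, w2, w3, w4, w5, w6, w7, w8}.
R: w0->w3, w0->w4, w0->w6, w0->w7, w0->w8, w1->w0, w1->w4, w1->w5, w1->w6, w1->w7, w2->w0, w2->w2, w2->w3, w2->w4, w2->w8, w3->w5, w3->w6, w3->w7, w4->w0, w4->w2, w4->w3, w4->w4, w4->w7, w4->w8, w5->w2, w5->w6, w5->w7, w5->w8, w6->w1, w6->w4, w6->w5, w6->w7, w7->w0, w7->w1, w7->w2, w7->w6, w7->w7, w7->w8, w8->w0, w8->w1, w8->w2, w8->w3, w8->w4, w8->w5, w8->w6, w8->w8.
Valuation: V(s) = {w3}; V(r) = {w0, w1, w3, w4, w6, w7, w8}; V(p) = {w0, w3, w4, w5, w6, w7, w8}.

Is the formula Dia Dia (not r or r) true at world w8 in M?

Yes

At w8: Dia Dia (not r or r) requires Dia (not r or r) at some successor in {w0, w1, w2, w3, w4, w5, w6, w8}.
  Dia (not r or r) holds at w0, so Dia Dia (not r or r) is true at w8.
    At w0: Dia (not r or r) requires not r or r at some successor in {w3, w4, w6, w7, w8}.
      not r or r holds at w3, so Dia (not r or r) is true at w0.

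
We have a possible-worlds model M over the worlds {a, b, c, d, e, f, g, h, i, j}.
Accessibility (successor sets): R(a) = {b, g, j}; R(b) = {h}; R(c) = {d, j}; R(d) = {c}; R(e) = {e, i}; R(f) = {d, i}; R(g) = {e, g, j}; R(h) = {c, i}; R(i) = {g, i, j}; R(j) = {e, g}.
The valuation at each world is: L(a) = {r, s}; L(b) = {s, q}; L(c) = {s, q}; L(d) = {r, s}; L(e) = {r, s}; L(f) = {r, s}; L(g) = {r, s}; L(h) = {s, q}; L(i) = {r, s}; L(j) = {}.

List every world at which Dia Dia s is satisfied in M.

Recall that Dia ψ holds at a world iff ψ holds at some accessible world.
Let φ = Dia Dia s. Evaluate φ at each world:
  a (successors {b, g, j}): φ is true.
  b (successors {h}): φ is true.
  c (successors {d, j}): φ is true.
  d (successors {c}): φ is true.
  e (successors {e, i}): φ is true.
  f (successors {d, i}): φ is true.
  g (successors {e, g, j}): φ is true.
  h (successors {c, i}): φ is true.
  i (successors {g, i, j}): φ is true.
  j (successors {e, g}): φ is true.
For instance, at b:
  At b: Dia Dia s requires Dia s at some successor in {h}.
    Dia s holds at h, so Dia Dia s is true at b.
      At h: Dia s requires s at some successor in {c, i}.
        s holds at c, so Dia s is true at h.
Satisfying worlds: {a, b, c, d, e, f, g, h, i, j}

a, b, c, d, e, f, g, h, i, j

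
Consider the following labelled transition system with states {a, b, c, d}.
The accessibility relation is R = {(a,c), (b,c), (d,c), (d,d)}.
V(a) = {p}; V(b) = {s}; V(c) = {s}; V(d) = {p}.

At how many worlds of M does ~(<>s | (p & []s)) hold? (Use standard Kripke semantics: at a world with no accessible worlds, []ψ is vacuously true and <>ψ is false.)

1

Recall that []ψ holds at a world iff ψ holds at every accessible world, and <>ψ holds iff ψ holds at some accessible world.
Let φ = ~(<>s | (p & []s)). Evaluate φ at each world:
  a (successors {c}): φ is false.
  b (successors {c}): φ is false.
  c (successors ∅): φ is true.
  d (successors {c, d}): φ is false.
For instance, at a:
  At a: <>s | (p & []s) is true, so ~(<>s | (p & []s)) is false.
    At a: <>s is true, p & []s is true, so <>s | (p & []s) is true.
      At a: <>s requires s at some successor in {c}.
        s holds at c, so <>s is true at a.
      At a: p is true, []s is true, so p & []s is true.
Satisfying worlds: {c}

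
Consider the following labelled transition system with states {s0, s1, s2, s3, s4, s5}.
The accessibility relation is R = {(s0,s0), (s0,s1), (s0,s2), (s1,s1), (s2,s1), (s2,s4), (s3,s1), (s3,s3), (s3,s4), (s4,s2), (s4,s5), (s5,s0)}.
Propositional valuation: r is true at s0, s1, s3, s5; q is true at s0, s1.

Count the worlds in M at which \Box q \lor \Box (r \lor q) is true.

2

Let φ = \Box q \lor \Box (r \lor q). Evaluate φ at each world:
  s0 (successors {s0, s1, s2}): φ is false.
  s1 (successors {s1}): φ is true.
  s2 (successors {s1, s4}): φ is false.
  s3 (successors {s1, s3, s4}): φ is false.
  s4 (successors {s2, s5}): φ is false.
  s5 (successors {s0}): φ is true.
For instance, at s3:
  At s3: \Box q is false, \Box (r \lor q) is false, so \Box q \lor \Box (r \lor q) is false.
    At s3: \Box q requires q at every successor {s1, s3, s4}.
      q fails at s3, so \Box q is false at s3.
    At s3: \Box (r \lor q) requires r \lor q at every successor {s1, s3, s4}.
      r \lor q fails at s4, so \Box (r \lor q) is false at s3.
Satisfying worlds: {s1, s5}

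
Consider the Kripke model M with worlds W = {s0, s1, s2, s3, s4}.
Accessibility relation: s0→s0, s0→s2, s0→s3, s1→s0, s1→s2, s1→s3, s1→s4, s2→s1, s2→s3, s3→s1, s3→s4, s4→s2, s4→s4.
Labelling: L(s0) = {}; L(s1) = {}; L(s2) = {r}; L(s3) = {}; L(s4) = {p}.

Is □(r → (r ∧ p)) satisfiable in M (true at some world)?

Let φ = □(r → (r ∧ p)). Evaluate φ at each world:
  s0 (successors {s0, s2, s3}): φ is false.
  s1 (successors {s0, s2, s3, s4}): φ is false.
  s2 (successors {s1, s3}): φ is true.
  s3 (successors {s1, s4}): φ is true.
  s4 (successors {s2, s4}): φ is false.
Detail at s2 (witness):
  At s2: □(r → (r ∧ p)) requires r → (r ∧ p) at every successor {s1, s3}.
    At s1: r → (r ∧ p) is true.
    At s3: r → (r ∧ p) is true.
  So □(r → (r ∧ p)) is true at s2.

Yes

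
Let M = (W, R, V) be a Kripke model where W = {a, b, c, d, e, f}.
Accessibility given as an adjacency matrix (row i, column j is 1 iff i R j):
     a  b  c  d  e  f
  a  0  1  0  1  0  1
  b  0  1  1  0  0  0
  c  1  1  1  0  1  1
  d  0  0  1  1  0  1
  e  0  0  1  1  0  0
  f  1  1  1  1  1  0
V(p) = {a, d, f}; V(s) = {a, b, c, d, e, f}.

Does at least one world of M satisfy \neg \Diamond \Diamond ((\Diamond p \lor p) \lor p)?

Let φ = \neg \Diamond \Diamond ((\Diamond p \lor p) \lor p). Evaluate φ at each world:
  a (successors {b, d, f}): φ is false.
  b (successors {b, c}): φ is false.
  c (successors {a, b, c, e, f}): φ is false.
  d (successors {c, d, f}): φ is false.
  e (successors {c, d}): φ is false.
  f (successors {a, b, c, d, e}): φ is false.
For instance, at f:
  At f: \Diamond \Diamond ((\Diamond p \lor p) \lor p) is true, so \neg \Diamond \Diamond ((\Diamond p \lor p) \lor p) is false.
    At f: \Diamond \Diamond ((\Diamond p \lor p) \lor p) requires \Diamond ((\Diamond p \lor p) \lor p) at some successor in {a, b, c, d, e}.
      \Diamond ((\Diamond p \lor p) \lor p) holds at a, so \Diamond \Diamond ((\Diamond p \lor p) \lor p) is true at f.

No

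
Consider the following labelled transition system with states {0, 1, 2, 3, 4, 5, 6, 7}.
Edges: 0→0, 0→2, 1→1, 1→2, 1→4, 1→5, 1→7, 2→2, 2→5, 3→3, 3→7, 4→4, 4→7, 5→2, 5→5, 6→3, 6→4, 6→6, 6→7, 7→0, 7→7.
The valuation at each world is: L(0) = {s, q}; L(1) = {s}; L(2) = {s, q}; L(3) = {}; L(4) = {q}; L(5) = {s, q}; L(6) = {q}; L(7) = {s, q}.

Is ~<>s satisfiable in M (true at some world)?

No

Let φ = ~<>s. Evaluate φ at each world:
  0 (successors {0, 2}): φ is false.
  1 (successors {1, 2, 4, 5, 7}): φ is false.
  2 (successors {2, 5}): φ is false.
  3 (successors {3, 7}): φ is false.
  4 (successors {4, 7}): φ is false.
  5 (successors {2, 5}): φ is false.
  6 (successors {3, 4, 6, 7}): φ is false.
  7 (successors {0, 7}): φ is false.
For instance, at 4:
  At 4: <>s is true, so ~<>s is false.
    At 4: <>s requires s at some successor in {4, 7}.
      s holds at 7, so <>s is true at 4.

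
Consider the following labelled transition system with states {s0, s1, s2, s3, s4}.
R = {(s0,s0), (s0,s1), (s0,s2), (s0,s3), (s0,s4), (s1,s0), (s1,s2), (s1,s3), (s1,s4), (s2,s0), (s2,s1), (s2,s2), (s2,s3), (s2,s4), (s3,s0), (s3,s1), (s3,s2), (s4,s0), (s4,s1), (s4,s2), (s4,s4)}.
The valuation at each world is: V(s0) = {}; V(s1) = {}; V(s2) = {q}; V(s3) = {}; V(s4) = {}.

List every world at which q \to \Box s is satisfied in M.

Recall that \Box ψ holds at a world iff ψ holds at every accessible world, and \Diamond ψ holds iff ψ holds at some accessible world.
Let φ = q \to \Box s. Evaluate φ at each world:
  s0 (successors {s0, s1, s2, s3, s4}): φ is true.
  s1 (successors {s0, s2, s3, s4}): φ is true.
  s2 (successors {s0, s1, s2, s3, s4}): φ is false.
  s3 (successors {s0, s1, s2}): φ is true.
  s4 (successors {s0, s1, s2, s4}): φ is true.
For instance, at s1:
  At s1: q is false, \Box s is false, so q \to \Box s is true.
    At s1: \Box s requires s at every successor {s0, s2, s3, s4}.
      s fails at s0, so \Box s is false at s1.
Satisfying worlds: {s0, s1, s3, s4}

s0, s1, s3, s4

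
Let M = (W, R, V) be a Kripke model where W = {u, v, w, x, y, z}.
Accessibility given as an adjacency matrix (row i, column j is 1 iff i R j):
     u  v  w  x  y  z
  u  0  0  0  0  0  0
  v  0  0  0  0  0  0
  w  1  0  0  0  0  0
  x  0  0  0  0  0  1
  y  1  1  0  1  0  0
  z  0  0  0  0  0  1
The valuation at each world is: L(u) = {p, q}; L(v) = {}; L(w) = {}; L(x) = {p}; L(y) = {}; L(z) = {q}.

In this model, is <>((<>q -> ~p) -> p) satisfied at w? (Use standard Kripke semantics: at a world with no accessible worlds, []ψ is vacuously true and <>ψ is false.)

At w: <>((<>q -> ~p) -> p) requires (<>q -> ~p) -> p at some successor in {u}.
  (<>q -> ~p) -> p holds at u, so <>((<>q -> ~p) -> p) is true at w.
    At u: <>q -> ~p is true, p is true, so (<>q -> ~p) -> p is true.
      At u: <>q is false, ~p is false, so <>q -> ~p is true.

Yes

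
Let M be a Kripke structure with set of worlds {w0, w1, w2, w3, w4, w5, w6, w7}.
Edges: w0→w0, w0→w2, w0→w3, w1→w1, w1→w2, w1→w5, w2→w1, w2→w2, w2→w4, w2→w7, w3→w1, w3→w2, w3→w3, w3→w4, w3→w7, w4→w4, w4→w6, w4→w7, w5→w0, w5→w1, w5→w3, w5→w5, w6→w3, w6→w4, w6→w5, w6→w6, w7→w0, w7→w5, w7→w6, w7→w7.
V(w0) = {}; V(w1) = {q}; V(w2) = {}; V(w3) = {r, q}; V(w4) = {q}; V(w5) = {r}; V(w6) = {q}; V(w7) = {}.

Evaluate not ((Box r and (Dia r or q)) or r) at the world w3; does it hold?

Recall that Box ψ holds at a world iff ψ holds at every accessible world, and Dia ψ holds iff ψ holds at some accessible world.
At w3: (Box r and (Dia r or q)) or r is true, so not ((Box r and (Dia r or q)) or r) is false.
  At w3: Box r and (Dia r or q) is false, r is true, so (Box r and (Dia r or q)) or r is true.
    At w3: Box r is false, Dia r or q is true, so Box r and (Dia r or q) is false.
      At w3: Box r requires r at every successor {w1, w2, w3, w4, w7}.
        r fails at w1, so Box r is false at w3.
      At w3: Dia r is true, q is true, so Dia r or q is true.

No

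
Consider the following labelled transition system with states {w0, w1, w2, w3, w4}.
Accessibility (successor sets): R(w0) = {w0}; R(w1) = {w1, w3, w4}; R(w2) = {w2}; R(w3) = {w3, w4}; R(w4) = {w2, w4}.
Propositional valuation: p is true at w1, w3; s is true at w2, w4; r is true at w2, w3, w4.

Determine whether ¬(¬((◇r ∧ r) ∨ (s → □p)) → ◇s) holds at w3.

No

Recall that □ψ holds at a world iff ψ holds at every accessible world, and ◇ψ holds iff ψ holds at some accessible world.
At w3: ¬((◇r ∧ r) ∨ (s → □p)) → ◇s is true, so ¬(¬((◇r ∧ r) ∨ (s → □p)) → ◇s) is false.
  At w3: ¬((◇r ∧ r) ∨ (s → □p)) is false, ◇s is true, so ¬((◇r ∧ r) ∨ (s → □p)) → ◇s is true.
    At w3: (◇r ∧ r) ∨ (s → □p) is true, so ¬((◇r ∧ r) ∨ (s → □p)) is false.
      At w3: ◇r ∧ r is true, s → □p is true, so (◇r ∧ r) ∨ (s → □p) is true.
    At w3: ◇s requires s at some successor in {w3, w4}.
      s holds at w4, so ◇s is true at w3.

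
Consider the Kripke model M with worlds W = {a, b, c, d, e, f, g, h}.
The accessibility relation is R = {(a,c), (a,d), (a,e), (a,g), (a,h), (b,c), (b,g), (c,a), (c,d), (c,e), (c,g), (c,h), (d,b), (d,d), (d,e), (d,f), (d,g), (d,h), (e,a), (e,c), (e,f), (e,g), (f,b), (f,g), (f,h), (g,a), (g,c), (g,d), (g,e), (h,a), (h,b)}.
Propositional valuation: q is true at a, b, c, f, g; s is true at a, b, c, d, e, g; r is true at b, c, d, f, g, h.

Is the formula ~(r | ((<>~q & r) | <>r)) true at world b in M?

No

At b: r | ((<>~q & r) | <>r) is true, so ~(r | ((<>~q & r) | <>r)) is false.
  At b: r is true, (<>~q & r) | <>r is true, so r | ((<>~q & r) | <>r) is true.
    At b: <>~q & r is false, <>r is true, so (<>~q & r) | <>r is true.
      At b: <>~q is false, r is true, so <>~q & r is false.
      At b: <>r requires r at some successor in {c, g}.
        r holds at c, so <>r is true at b.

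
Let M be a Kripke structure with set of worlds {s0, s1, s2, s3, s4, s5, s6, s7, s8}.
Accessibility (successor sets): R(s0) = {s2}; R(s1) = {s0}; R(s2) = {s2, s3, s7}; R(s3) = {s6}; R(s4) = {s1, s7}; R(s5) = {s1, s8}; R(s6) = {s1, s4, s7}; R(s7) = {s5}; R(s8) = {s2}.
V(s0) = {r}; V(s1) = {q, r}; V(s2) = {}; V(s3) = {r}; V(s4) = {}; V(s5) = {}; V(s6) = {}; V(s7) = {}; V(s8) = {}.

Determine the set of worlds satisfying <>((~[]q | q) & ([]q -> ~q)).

s0, s1, s2, s3, s4, s5, s6, s7, s8

Let φ = <>((~[]q | q) & ([]q -> ~q)). Evaluate φ at each world:
  s0 (successors {s2}): φ is true.
  s1 (successors {s0}): φ is true.
  s2 (successors {s2, s3, s7}): φ is true.
  s3 (successors {s6}): φ is true.
  s4 (successors {s1, s7}): φ is true.
  s5 (successors {s1, s8}): φ is true.
  s6 (successors {s1, s4, s7}): φ is true.
  s7 (successors {s5}): φ is true.
  s8 (successors {s2}): φ is true.
For instance, at s7:
  At s7: <>((~[]q | q) & ([]q -> ~q)) requires (~[]q | q) & ([]q -> ~q) at some successor in {s5}.
    (~[]q | q) & ([]q -> ~q) holds at s5, so <>((~[]q | q) & ([]q -> ~q)) is true at s7.
      At s5: ~[]q | q is true, []q -> ~q is true, so (~[]q | q) & ([]q -> ~q) is true.
Satisfying worlds: {s0, s1, s2, s3, s4, s5, s6, s7, s8}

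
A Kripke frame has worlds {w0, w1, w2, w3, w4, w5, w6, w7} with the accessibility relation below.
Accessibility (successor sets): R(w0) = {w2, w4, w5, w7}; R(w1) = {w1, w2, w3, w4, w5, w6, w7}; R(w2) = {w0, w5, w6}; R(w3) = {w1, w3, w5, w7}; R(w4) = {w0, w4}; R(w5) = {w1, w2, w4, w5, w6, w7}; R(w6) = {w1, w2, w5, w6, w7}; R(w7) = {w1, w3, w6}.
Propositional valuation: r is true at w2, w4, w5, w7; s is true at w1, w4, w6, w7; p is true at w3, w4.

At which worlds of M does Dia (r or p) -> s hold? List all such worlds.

w1, w4, w6, w7

Let φ = Dia (r or p) -> s. Evaluate φ at each world:
  w0 (successors {w2, w4, w5, w7}): φ is false.
  w1 (successors {w1, w2, w3, w4, w5, w6, w7}): φ is true.
  w2 (successors {w0, w5, w6}): φ is false.
  w3 (successors {w1, w3, w5, w7}): φ is false.
  w4 (successors {w0, w4}): φ is true.
  w5 (successors {w1, w2, w4, w5, w6, w7}): φ is false.
  w6 (successors {w1, w2, w5, w6, w7}): φ is true.
  w7 (successors {w1, w3, w6}): φ is true.
For instance, at w5:
  At w5: Dia (r or p) is true, s is false, so Dia (r or p) -> s is false.
    At w5: Dia (r or p) requires r or p at some successor in {w1, w2, w4, w5, w6, w7}.
      r or p holds at w2, so Dia (r or p) is true at w5.
Satisfying worlds: {w1, w4, w6, w7}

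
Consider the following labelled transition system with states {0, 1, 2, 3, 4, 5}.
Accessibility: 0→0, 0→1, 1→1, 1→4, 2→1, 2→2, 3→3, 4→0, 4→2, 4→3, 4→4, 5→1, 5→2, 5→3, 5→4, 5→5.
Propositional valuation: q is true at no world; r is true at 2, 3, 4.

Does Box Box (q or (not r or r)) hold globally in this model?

Yes

Let φ = Box Box (q or (not r or r)). Evaluate φ at each world:
  0 (successors {0, 1}): φ is true.
  1 (successors {1, 4}): φ is true.
  2 (successors {1, 2}): φ is true.
  3 (successors {3}): φ is true.
  4 (successors {0, 2, 3, 4}): φ is true.
  5 (successors {1, 2, 3, 4, 5}): φ is true.
For instance, at 4:
  At 4: Box Box (q or (not r or r)) requires Box (q or (not r or r)) at every successor {0, 2, 3, 4}.
    At 0: Box (q or (not r or r)) is true.
    At 2: Box (q or (not r or r)) is true.
    At 3: Box (q or (not r or r)) is true.
    At 4: Box (q or (not r or r)) is true.
  So Box Box (q or (not r or r)) is true at 4.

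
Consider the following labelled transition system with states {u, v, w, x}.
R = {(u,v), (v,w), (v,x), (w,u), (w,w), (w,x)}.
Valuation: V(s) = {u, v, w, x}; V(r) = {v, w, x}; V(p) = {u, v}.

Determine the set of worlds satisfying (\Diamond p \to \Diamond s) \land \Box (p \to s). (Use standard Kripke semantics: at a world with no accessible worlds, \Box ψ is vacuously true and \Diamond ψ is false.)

u, v, w, x

Let φ = (\Diamond p \to \Diamond s) \land \Box (p \to s). Evaluate φ at each world:
  u (successors {v}): φ is true.
  v (successors {w, x}): φ is true.
  w (successors {u, w, x}): φ is true.
  x (successors ∅): φ is true.
For instance, at u:
  At u: \Diamond p \to \Diamond s is true, \Box (p \to s) is true, so (\Diamond p \to \Diamond s) \land \Box (p \to s) is true.
    At u: \Diamond p is true, \Diamond s is true, so \Diamond p \to \Diamond s is true.
      At u: \Diamond p requires p at some successor in {v}.
        p holds at v, so \Diamond p is true at u.
      At u: \Diamond s requires s at some successor in {v}.
        s holds at v, so \Diamond s is true at u.
    At u: \Box (p \to s) requires p \to s at every successor {v}.
      At v: p \to s is true.
    So \Box (p \to s) is true at u.
Satisfying worlds: {u, v, w, x}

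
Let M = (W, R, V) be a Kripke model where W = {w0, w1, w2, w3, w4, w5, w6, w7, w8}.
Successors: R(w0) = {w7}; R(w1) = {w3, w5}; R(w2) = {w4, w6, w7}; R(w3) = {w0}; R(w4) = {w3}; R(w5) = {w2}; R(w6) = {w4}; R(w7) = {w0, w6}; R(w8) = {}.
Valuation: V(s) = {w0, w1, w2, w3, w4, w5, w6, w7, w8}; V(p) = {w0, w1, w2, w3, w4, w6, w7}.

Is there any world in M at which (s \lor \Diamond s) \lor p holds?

Recall that \Diamond ψ holds at a world iff ψ holds at some accessible world.
Let φ = (s \lor \Diamond s) \lor p. Evaluate φ at each world:
  w0 (successors {w7}): φ is true.
  w1 (successors {w3, w5}): φ is true.
  w2 (successors {w4, w6, w7}): φ is true.
  w3 (successors {w0}): φ is true.
  w4 (successors {w3}): φ is true.
  w5 (successors {w2}): φ is true.
  w6 (successors {w4}): φ is true.
  w7 (successors {w0, w6}): φ is true.
  w8 (successors ∅): φ is true.
Detail at w0 (witness):
  At w0: s \lor \Diamond s is true, p is true, so (s \lor \Diamond s) \lor p is true.
    At w0: s is true, \Diamond s is true, so s \lor \Diamond s is true.
      At w0: \Diamond s requires s at some successor in {w7}.
        s holds at w7, so \Diamond s is true at w0.

Yes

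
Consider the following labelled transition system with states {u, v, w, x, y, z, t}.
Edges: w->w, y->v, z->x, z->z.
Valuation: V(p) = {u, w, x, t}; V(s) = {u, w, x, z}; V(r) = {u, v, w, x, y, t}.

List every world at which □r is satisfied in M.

Let φ = □r. Evaluate φ at each world:
  u (successors ∅): φ is true.
  v (successors ∅): φ is true.
  w (successors {w}): φ is true.
  x (successors ∅): φ is true.
  y (successors {v}): φ is true.
  z (successors {x, z}): φ is false.
  t (successors ∅): φ is true.
For instance, at w:
  At w: □r requires r at every successor {w}.
    At w: r is true.
  So □r is true at w.
Satisfying worlds: {u, v, w, x, y, t}

u, v, w, x, y, t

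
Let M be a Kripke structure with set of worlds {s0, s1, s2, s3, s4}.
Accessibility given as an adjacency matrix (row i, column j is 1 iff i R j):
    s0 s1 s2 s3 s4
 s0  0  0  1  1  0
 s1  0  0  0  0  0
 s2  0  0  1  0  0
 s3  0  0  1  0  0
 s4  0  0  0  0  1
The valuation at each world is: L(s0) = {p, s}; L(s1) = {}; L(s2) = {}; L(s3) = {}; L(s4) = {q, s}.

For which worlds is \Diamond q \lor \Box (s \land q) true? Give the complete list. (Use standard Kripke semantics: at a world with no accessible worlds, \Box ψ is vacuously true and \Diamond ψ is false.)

Let φ = \Diamond q \lor \Box (s \land q). Evaluate φ at each world:
  s0 (successors {s2, s3}): φ is false.
  s1 (successors ∅): φ is true.
  s2 (successors {s2}): φ is false.
  s3 (successors {s2}): φ is false.
  s4 (successors {s4}): φ is true.
For instance, at s0:
  At s0: \Diamond q is false, \Box (s \land q) is false, so \Diamond q \lor \Box (s \land q) is false.
    At s0: \Diamond q requires q at some successor in {s2, s3}.
      At s2: q is false.
      At s3: q is false.
    So \Diamond q is false at s0.
    At s0: \Box (s \land q) requires s \land q at every successor {s2, s3}.
      s \land q fails at s2, so \Box (s \land q) is false at s0.
Satisfying worlds: {s1, s4}

s1, s4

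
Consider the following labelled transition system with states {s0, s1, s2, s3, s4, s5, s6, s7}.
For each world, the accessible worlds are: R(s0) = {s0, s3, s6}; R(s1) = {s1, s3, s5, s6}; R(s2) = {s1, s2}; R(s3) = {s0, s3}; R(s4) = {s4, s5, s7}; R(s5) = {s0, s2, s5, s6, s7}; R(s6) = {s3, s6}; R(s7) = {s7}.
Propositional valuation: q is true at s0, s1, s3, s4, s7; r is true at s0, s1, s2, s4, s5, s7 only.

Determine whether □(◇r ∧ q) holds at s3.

Yes

At s3: □(◇r ∧ q) requires ◇r ∧ q at every successor {s0, s3}.
    At s0: ◇r is true, q is true, so ◇r ∧ q is true.
      At s0: ◇r requires r at some successor in {s0, s3, s6}.
        r holds at s0, so ◇r is true at s0.
    At s3: ◇r is true, q is true, so ◇r ∧ q is true.
      At s3: ◇r requires r at some successor in {s0, s3}.
        r holds at s0, so ◇r is true at s3.
So □(◇r ∧ q) is true at s3.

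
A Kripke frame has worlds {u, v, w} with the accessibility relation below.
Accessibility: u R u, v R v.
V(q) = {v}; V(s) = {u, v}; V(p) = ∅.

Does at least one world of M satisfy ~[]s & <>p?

Recall that []ψ holds at a world iff ψ holds at every accessible world, and <>ψ holds iff ψ holds at some accessible world.
Let φ = ~[]s & <>p. Evaluate φ at each world:
  u (successors {u}): φ is false.
  v (successors {v}): φ is false.
  w (successors ∅): φ is false.
For instance, at v:
  At v: ~[]s is false, <>p is false, so ~[]s & <>p is false.
    At v: []s is true, so ~[]s is false.
      At v: []s requires s at every successor {v}.
        At v: s is true.
      So []s is true at v.
    At v: <>p requires p at some successor in {v}.
      At v: p is false.
    So <>p is false at v.

No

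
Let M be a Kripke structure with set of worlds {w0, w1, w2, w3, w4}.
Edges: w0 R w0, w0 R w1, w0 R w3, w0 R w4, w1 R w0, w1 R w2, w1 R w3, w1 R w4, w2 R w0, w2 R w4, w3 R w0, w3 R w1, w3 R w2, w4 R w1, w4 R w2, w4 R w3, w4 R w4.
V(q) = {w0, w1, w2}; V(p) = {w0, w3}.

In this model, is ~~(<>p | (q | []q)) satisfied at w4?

Yes

At w4: ~(<>p | (q | []q)) is false, so ~~(<>p | (q | []q)) is true.
  At w4: <>p | (q | []q) is true, so ~(<>p | (q | []q)) is false.
    At w4: <>p is true, q | []q is false, so <>p | (q | []q) is true.
      At w4: <>p requires p at some successor in {w1, w2, w3, w4}.
        p holds at w3, so <>p is true at w4.
      At w4: q is false, []q is false, so q | []q is false.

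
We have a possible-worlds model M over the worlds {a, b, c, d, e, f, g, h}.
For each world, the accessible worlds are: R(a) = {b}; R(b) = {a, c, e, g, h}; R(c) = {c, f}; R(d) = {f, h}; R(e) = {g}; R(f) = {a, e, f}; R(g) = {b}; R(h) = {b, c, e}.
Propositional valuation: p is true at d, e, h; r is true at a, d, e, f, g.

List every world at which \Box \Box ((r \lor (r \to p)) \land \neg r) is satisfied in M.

e

Recall that \Box ψ holds at a world iff ψ holds at every accessible world, and \Diamond ψ holds iff ψ holds at some accessible world.
Let φ = \Box \Box ((r \lor (r \to p)) \land \neg r). Evaluate φ at each world:
  a (successors {b}): φ is false.
  b (successors {a, c, e, g, h}): φ is false.
  c (successors {c, f}): φ is false.
  d (successors {f, h}): φ is false.
  e (successors {g}): φ is true.
  f (successors {a, e, f}): φ is false.
  g (successors {b}): φ is false.
  h (successors {b, c, e}): φ is false.
For instance, at d:
  At d: \Box \Box ((r \lor (r \to p)) \land \neg r) requires \Box ((r \lor (r \to p)) \land \neg r) at every successor {f, h}.
    \Box ((r \lor (r \to p)) \land \neg r) fails at f, so \Box \Box ((r \lor (r \to p)) \land \neg r) is false at d.
      At f: \Box ((r \lor (r \to p)) \land \neg r) requires (r \lor (r \to p)) \land \neg r at every successor {a, e, f}.
        (r \lor (r \to p)) \land \neg r fails at a, so \Box ((r \lor (r \to p)) \land \neg r) is false at f.
Satisfying worlds: {e}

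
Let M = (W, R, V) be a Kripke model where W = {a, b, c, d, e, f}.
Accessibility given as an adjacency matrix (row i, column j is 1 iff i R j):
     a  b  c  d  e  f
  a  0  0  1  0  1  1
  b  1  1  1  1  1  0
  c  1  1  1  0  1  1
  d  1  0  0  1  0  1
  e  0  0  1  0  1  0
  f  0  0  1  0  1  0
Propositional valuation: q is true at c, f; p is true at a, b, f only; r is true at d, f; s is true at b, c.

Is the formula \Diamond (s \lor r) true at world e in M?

At e: \Diamond (s \lor r) requires s \lor r at some successor in {c, e}.
  s \lor r holds at c, so \Diamond (s \lor r) is true at e.

Yes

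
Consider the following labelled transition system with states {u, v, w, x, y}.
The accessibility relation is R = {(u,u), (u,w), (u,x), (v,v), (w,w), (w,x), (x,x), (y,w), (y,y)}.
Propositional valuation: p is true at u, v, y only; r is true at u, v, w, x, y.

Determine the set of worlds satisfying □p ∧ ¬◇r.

Let φ = □p ∧ ¬◇r. Evaluate φ at each world:
  u (successors {u, w, x}): φ is false.
  v (successors {v}): φ is false.
  w (successors {w, x}): φ is false.
  x (successors {x}): φ is false.
  y (successors {w, y}): φ is false.
For instance, at w:
  At w: □p is false, ¬◇r is false, so □p ∧ ¬◇r is false.
    At w: □p requires p at every successor {w, x}.
      p fails at w, so □p is false at w.
    At w: ◇r is true, so ¬◇r is false.
      At w: ◇r requires r at some successor in {w, x}.
        r holds at w, so ◇r is true at w.
Satisfying worlds: none.

none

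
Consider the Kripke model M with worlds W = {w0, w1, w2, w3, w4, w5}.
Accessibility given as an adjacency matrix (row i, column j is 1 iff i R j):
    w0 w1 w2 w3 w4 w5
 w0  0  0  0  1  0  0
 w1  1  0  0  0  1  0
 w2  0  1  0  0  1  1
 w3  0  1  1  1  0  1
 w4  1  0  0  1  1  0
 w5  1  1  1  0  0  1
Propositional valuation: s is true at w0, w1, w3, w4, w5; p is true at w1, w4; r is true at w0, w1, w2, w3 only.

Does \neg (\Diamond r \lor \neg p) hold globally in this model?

Let φ = \neg (\Diamond r \lor \neg p). Evaluate φ at each world:
  w0 (successors {w3}): φ is false.
  w1 (successors {w0, w4}): φ is false.
  w2 (successors {w1, w4, w5}): φ is false.
  w3 (successors {w1, w2, w3, w5}): φ is false.
  w4 (successors {w0, w3, w4}): φ is false.
  w5 (successors {w0, w1, w2, w5}): φ is false.
Detail at w0 (counterexample):
  At w0: \Diamond r \lor \neg p is true, so \neg (\Diamond r \lor \neg p) is false.
    At w0: \Diamond r is true, \neg p is true, so \Diamond r \lor \neg p is true.
      At w0: \Diamond r requires r at some successor in {w3}.
        r holds at w3, so \Diamond r is true at w0.

No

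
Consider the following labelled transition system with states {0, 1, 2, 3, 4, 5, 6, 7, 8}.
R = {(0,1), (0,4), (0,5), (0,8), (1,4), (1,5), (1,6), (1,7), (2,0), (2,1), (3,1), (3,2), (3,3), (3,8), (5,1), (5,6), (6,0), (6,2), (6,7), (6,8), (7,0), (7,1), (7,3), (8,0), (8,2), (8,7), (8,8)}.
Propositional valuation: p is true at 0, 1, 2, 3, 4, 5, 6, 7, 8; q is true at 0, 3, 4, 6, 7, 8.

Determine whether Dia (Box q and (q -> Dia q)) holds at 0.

No

Recall that Box ψ holds at a world iff ψ holds at every accessible world, and Dia ψ holds iff ψ holds at some accessible world.
At 0: Dia (Box q and (q -> Dia q)) requires Box q and (q -> Dia q) at some successor in {1, 4, 5, 8}.
  At 1: Box q and (q -> Dia q) is false.
  At 4: Box q and (q -> Dia q) is false.
  At 5: Box q and (q -> Dia q) is false.
  At 8: Box q and (q -> Dia q) is false.
So Dia (Box q and (q -> Dia q)) is false at 0.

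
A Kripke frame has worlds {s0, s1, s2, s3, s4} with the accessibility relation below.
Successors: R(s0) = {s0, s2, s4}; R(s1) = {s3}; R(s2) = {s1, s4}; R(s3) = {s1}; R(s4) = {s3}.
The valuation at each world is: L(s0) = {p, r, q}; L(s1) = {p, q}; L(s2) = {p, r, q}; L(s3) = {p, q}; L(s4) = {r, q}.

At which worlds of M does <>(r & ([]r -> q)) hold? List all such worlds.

s0, s2

Let φ = <>(r & ([]r -> q)). Evaluate φ at each world:
  s0 (successors {s0, s2, s4}): φ is true.
  s1 (successors {s3}): φ is false.
  s2 (successors {s1, s4}): φ is true.
  s3 (successors {s1}): φ is false.
  s4 (successors {s3}): φ is false.
For instance, at s4:
  At s4: <>(r & ([]r -> q)) requires r & ([]r -> q) at some successor in {s3}.
    At s3: r & ([]r -> q) is false.
  So <>(r & ([]r -> q)) is false at s4.
Satisfying worlds: {s0, s2}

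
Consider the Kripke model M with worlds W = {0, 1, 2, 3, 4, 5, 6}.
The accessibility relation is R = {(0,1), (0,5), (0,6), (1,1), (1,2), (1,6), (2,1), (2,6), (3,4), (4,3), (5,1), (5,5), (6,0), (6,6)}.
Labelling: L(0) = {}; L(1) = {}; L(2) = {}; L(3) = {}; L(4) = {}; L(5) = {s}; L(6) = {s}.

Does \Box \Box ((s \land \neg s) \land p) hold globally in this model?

No

Let φ = \Box \Box ((s \land \neg s) \land p). Evaluate φ at each world:
  0 (successors {1, 5, 6}): φ is false.
  1 (successors {1, 2, 6}): φ is false.
  2 (successors {1, 6}): φ is false.
  3 (successors {4}): φ is false.
  4 (successors {3}): φ is false.
  5 (successors {1, 5}): φ is false.
  6 (successors {0, 6}): φ is false.
Detail at 0 (counterexample):
  At 0: \Box \Box ((s \land \neg s) \land p) requires \Box ((s \land \neg s) \land p) at every successor {1, 5, 6}.
    \Box ((s \land \neg s) \land p) fails at 1, so \Box \Box ((s \land \neg s) \land p) is false at 0.
      At 1: \Box ((s \land \neg s) \land p) requires (s \land \neg s) \land p at every successor {1, 2, 6}.
        (s \land \neg s) \land p fails at 1, so \Box ((s \land \neg s) \land p) is false at 1.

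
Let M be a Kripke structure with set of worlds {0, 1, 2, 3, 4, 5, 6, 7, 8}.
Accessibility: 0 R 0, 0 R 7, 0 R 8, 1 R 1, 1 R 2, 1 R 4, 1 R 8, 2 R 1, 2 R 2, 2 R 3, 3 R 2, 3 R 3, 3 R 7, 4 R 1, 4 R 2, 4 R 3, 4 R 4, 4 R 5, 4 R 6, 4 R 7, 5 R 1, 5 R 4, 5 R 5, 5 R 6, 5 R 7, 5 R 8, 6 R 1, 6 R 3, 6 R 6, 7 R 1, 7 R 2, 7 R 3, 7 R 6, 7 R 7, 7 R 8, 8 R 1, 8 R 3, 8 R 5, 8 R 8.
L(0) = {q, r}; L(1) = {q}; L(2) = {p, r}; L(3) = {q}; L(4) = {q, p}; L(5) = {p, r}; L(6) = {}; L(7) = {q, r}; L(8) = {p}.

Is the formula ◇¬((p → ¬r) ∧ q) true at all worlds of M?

Yes

Let φ = ◇¬((p → ¬r) ∧ q). Evaluate φ at each world:
  0 (successors {0, 7, 8}): φ is true.
  1 (successors {1, 2, 4, 8}): φ is true.
  2 (successors {1, 2, 3}): φ is true.
  3 (successors {2, 3, 7}): φ is true.
  4 (successors {1, 2, 3, 4, 5, 6, 7}): φ is true.
  5 (successors {1, 4, 5, 6, 7, 8}): φ is true.
  6 (successors {1, 3, 6}): φ is true.
  7 (successors {1, 2, 3, 6, 7, 8}): φ is true.
  8 (successors {1, 3, 5, 8}): φ is true.
For instance, at 6:
  At 6: ◇¬((p → ¬r) ∧ q) requires ¬((p → ¬r) ∧ q) at some successor in {1, 3, 6}.
    ¬((p → ¬r) ∧ q) holds at 6, so ◇¬((p → ¬r) ∧ q) is true at 6.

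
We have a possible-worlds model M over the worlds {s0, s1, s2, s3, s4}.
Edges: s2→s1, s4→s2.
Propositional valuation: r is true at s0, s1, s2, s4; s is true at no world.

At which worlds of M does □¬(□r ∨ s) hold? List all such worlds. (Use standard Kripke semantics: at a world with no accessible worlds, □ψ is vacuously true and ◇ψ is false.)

s0, s1, s3

Let φ = □¬(□r ∨ s). Evaluate φ at each world:
  s0 (successors ∅): φ is true.
  s1 (successors ∅): φ is true.
  s2 (successors {s1}): φ is false.
  s3 (successors ∅): φ is true.
  s4 (successors {s2}): φ is false.
For instance, at s2:
  At s2: □¬(□r ∨ s) requires ¬(□r ∨ s) at every successor {s1}.
    ¬(□r ∨ s) fails at s1, so □¬(□r ∨ s) is false at s2.
      At s1: □r ∨ s is true, so ¬(□r ∨ s) is false.
Satisfying worlds: {s0, s1, s3}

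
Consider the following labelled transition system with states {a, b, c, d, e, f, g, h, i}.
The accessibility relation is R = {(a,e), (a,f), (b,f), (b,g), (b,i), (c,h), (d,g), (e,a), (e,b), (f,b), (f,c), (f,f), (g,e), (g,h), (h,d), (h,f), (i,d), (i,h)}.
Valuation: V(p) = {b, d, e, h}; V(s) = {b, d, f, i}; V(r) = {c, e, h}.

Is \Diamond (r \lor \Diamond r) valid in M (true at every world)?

Recall that \Diamond ψ holds at a world iff ψ holds at some accessible world.
Let φ = \Diamond (r \lor \Diamond r). Evaluate φ at each world:
  a (successors {e, f}): φ is true.
  b (successors {f, g, i}): φ is true.
  c (successors {h}): φ is true.
  d (successors {g}): φ is true.
  e (successors {a, b}): φ is true.
  f (successors {b, c, f}): φ is true.
  g (successors {e, h}): φ is true.
  h (successors {d, f}): φ is true.
  i (successors {d, h}): φ is true.
For instance, at c:
  At c: \Diamond (r \lor \Diamond r) requires r \lor \Diamond r at some successor in {h}.
    r \lor \Diamond r holds at h, so \Diamond (r \lor \Diamond r) is true at c.
      At h: r is true, \Diamond r is false, so r \lor \Diamond r is true.

Yes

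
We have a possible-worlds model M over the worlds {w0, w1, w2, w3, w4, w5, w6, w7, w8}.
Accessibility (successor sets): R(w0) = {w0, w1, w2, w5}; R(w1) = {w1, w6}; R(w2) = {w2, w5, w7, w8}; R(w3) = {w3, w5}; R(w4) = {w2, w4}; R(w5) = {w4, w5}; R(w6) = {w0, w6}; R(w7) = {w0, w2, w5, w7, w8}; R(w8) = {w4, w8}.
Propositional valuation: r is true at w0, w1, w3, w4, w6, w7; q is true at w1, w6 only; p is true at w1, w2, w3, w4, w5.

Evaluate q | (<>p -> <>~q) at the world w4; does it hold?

Yes

At w4: q is false, <>p -> <>~q is true, so q | (<>p -> <>~q) is true.
  At w4: <>p is true, <>~q is true, so <>p -> <>~q is true.
    At w4: <>p requires p at some successor in {w2, w4}.
      p holds at w2, so <>p is true at w4.
    At w4: <>~q requires ~q at some successor in {w2, w4}.
      ~q holds at w2, so <>~q is true at w4.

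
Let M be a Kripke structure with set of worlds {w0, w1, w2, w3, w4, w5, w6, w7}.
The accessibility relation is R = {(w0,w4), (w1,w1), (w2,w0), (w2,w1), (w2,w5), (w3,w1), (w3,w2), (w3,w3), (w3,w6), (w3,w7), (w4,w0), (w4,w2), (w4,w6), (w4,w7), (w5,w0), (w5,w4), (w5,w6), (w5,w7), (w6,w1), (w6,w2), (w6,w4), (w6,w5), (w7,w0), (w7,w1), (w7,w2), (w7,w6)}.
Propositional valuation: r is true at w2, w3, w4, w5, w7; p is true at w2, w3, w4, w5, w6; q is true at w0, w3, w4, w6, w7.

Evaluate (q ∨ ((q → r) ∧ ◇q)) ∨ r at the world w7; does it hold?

Recall that ◇ψ holds at a world iff ψ holds at some accessible world.
At w7: q ∨ ((q → r) ∧ ◇q) is true, r is true, so (q ∨ ((q → r) ∧ ◇q)) ∨ r is true.
  At w7: q is true, (q → r) ∧ ◇q is true, so q ∨ ((q → r) ∧ ◇q) is true.
    At w7: q → r is true, ◇q is true, so (q → r) ∧ ◇q is true.
      At w7: ◇q requires q at some successor in {w0, w1, w2, w6}.
        q holds at w0, so ◇q is true at w7.

Yes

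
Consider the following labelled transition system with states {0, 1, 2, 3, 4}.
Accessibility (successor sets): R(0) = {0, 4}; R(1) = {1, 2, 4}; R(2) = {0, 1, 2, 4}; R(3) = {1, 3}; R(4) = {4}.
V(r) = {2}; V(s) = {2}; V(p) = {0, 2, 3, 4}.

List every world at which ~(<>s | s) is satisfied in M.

Let φ = ~(<>s | s). Evaluate φ at each world:
  0 (successors {0, 4}): φ is true.
  1 (successors {1, 2, 4}): φ is false.
  2 (successors {0, 1, 2, 4}): φ is false.
  3 (successors {1, 3}): φ is true.
  4 (successors {4}): φ is true.
For instance, at 1:
  At 1: <>s | s is true, so ~(<>s | s) is false.
    At 1: <>s is true, s is false, so <>s | s is true.
      At 1: <>s requires s at some successor in {1, 2, 4}.
        s holds at 2, so <>s is true at 1.
Satisfying worlds: {0, 3, 4}

0, 3, 4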